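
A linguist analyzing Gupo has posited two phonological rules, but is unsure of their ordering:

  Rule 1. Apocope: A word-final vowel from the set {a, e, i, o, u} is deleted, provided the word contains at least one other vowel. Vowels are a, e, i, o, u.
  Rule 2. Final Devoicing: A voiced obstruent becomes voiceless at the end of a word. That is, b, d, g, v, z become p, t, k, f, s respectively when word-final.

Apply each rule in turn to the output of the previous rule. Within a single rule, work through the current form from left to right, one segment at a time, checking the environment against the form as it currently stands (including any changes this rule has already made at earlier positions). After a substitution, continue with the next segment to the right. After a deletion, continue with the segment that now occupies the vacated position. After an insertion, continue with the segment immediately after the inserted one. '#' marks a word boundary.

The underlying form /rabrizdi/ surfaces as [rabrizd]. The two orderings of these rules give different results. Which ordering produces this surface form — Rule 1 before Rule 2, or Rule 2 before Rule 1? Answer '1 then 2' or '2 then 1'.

2 then 1

Order 1 then 2:
  1 Apocope: [rabrizdi] → [rabrizd]
  2 Final Devoicing: [rabrizd] → [rabrizt]
  result: [rabrizt]
Order 2 then 1:
  2 Final Devoicing: no change — [rabrizdi]
  1 Apocope: [rabrizdi] → [rabrizd]
  result: [rabrizd]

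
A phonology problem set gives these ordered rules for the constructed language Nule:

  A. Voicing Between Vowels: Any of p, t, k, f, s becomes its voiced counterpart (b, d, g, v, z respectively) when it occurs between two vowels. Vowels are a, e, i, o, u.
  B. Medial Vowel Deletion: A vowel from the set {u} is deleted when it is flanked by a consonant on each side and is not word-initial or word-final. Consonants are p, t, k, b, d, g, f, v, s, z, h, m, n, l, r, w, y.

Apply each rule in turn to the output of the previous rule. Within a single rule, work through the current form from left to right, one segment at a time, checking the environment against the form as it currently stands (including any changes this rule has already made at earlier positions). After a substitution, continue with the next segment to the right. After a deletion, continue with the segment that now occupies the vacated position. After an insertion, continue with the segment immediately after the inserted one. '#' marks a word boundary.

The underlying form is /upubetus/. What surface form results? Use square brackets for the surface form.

A Voicing Between Vowels: [upubetus] → [ububedus]
B Medial Vowel Deletion: [ububedus] → [ubbeds]

[ubbeds]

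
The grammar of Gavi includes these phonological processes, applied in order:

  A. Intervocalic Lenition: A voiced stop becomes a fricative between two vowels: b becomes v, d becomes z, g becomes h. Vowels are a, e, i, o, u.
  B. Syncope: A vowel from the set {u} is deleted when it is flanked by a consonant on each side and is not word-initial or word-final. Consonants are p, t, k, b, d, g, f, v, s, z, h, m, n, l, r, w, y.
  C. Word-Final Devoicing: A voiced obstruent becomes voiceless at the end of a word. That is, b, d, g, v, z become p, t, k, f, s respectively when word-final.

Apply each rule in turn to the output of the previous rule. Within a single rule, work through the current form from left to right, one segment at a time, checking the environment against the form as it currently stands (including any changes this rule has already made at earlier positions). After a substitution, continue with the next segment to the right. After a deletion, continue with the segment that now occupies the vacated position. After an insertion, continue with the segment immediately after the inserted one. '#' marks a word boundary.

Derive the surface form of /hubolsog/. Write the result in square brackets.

[hvolsok]

A Intervocalic Lenition: [hubolsog] → [huvolsog]
B Syncope: [huvolsog] → [hvolsog]
C Word-Final Devoicing: [hvolsog] → [hvolsok]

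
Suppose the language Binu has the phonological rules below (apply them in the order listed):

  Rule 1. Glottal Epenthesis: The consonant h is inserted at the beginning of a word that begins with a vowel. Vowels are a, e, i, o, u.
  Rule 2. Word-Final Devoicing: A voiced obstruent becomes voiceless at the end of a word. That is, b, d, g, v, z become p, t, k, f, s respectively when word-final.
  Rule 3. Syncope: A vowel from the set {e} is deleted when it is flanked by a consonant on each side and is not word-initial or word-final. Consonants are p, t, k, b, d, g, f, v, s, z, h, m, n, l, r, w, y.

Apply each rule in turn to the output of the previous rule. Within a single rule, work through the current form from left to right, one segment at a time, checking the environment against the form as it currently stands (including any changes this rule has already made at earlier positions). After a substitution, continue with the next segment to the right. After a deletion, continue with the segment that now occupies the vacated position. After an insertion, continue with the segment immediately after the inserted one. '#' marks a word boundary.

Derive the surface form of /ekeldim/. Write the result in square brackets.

Rule 1 Glottal Epenthesis: [ekeldim] → [hekeldim]
Rule 2 Word-Final Devoicing: no change — [hekeldim]
Rule 3 Syncope: [hekeldim] → [hkldim]

[hkldim]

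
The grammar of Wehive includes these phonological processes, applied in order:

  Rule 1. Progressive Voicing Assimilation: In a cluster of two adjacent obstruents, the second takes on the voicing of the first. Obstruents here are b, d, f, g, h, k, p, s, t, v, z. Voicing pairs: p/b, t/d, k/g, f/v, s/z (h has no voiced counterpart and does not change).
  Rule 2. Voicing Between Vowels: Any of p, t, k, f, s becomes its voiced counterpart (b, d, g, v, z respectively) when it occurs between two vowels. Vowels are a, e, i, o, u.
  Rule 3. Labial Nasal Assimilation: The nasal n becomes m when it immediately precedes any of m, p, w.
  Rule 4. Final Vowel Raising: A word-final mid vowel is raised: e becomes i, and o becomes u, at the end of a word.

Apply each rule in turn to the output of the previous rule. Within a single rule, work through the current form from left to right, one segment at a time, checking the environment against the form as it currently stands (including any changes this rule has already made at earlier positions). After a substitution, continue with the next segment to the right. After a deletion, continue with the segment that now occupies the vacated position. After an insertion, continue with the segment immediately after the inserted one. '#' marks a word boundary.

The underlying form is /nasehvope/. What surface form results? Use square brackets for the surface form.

Rule 1 Progressive Voicing Assimilation: [nasehvope] → [nasehfope]
Rule 2 Voicing Between Vowels: [nasehfope] → [nazehfobe]
Rule 3 Labial Nasal Assimilation: no change — [nazehfobe]
Rule 4 Final Vowel Raising: [nazehfobe] → [nazehfobi]

[nazehfobi]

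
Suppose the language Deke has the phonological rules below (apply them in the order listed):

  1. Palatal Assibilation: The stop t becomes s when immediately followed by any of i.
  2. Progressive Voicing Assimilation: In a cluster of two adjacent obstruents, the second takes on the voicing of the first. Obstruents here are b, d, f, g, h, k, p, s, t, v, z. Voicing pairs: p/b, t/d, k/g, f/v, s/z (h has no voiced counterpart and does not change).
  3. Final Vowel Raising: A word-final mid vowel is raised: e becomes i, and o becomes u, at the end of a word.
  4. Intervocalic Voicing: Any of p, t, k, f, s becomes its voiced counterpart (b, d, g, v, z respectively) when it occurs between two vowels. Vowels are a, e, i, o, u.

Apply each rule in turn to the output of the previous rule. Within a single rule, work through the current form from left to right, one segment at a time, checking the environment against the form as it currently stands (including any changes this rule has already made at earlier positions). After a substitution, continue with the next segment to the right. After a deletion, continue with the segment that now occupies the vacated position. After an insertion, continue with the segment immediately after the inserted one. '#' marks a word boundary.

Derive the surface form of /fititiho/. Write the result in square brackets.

1 Palatal Assibilation: [fititiho] → [fisisiho]
2 Progressive Voicing Assimilation: no change — [fisisiho]
3 Final Vowel Raising: [fisisiho] → [fisisihu]
4 Intervocalic Voicing: [fisisihu] → [fizizihu]

[fizizihu]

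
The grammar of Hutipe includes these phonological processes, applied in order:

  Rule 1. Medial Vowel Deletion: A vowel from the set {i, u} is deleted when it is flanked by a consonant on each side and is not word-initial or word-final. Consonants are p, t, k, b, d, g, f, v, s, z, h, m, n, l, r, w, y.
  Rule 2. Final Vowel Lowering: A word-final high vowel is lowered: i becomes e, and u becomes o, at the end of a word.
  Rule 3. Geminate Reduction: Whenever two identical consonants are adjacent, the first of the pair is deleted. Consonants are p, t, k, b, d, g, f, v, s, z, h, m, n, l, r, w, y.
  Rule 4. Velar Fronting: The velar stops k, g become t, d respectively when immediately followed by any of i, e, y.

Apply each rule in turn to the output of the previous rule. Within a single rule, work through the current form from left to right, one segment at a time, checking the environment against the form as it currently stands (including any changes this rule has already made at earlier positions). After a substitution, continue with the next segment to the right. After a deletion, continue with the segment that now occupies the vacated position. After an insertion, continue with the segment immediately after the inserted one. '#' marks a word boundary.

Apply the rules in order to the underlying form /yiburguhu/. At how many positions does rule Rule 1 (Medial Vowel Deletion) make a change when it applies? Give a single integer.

Rule 1 Medial Vowel Deletion: [yiburguhu] → [ybrghu]
Rule 2 Final Vowel Lowering: [ybrghu] → [ybrgho]
Rule 3 Geminate Reduction: no change — [ybrgho]
Rule 4 Velar Fronting: no change — [ybrgho]
Rule Rule 1 changed 3 position(s).

3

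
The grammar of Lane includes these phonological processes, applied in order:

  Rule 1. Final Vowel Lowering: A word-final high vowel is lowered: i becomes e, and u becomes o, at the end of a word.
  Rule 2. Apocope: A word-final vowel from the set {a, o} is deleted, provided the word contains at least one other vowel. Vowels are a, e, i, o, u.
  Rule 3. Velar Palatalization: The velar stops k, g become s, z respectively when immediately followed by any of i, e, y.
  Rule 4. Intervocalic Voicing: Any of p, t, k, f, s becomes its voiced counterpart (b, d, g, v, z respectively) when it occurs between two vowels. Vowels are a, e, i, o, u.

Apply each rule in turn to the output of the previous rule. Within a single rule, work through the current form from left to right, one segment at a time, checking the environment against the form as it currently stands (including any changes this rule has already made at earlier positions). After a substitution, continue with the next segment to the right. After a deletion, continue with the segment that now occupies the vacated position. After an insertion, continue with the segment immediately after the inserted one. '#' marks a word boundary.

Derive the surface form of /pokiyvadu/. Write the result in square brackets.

Rule 1 Final Vowel Lowering: [pokiyvadu] → [pokiyvado]
Rule 2 Apocope: [pokiyvado] → [pokiyvad]
Rule 3 Velar Palatalization: [pokiyvad] → [posiyvad]
Rule 4 Intervocalic Voicing: [posiyvad] → [poziyvad]

[poziyvad]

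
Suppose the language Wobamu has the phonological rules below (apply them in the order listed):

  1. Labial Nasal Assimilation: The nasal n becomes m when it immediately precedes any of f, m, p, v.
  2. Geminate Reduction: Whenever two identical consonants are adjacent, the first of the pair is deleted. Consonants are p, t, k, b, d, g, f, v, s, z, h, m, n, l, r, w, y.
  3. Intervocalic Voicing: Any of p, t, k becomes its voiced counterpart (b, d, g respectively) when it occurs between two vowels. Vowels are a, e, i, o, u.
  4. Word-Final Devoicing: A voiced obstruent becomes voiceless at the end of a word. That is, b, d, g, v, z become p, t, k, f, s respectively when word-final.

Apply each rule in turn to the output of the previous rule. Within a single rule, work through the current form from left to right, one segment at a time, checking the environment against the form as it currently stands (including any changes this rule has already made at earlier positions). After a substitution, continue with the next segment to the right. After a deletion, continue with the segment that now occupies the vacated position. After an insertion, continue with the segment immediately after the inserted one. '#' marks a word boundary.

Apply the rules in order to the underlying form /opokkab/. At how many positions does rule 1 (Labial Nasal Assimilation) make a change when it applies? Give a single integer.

0

1 Labial Nasal Assimilation: no change — [opokkab]
2 Geminate Reduction: [opokkab] → [opokab]
3 Intervocalic Voicing: [opokab] → [obogab]
4 Word-Final Devoicing: [obogab] → [obogap]
Rule 1 changed 0 position(s).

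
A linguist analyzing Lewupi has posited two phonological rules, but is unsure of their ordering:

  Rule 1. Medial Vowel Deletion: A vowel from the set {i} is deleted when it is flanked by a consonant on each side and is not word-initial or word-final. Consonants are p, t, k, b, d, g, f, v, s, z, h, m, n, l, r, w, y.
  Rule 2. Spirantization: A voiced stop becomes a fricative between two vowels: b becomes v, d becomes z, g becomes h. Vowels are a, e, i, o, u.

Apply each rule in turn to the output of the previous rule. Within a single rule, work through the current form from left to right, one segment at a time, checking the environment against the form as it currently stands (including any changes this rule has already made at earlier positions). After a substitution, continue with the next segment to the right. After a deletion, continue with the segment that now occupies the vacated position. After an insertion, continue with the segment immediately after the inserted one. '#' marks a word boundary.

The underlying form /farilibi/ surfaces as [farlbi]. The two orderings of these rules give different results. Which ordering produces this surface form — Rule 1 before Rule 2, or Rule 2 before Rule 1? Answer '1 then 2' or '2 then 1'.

1 then 2

Order 1 then 2:
  1 Medial Vowel Deletion: [farilibi] → [farlbi]
  2 Spirantization: no change — [farlbi]
  result: [farlbi]
Order 2 then 1:
  2 Spirantization: [farilibi] → [farilivi]
  1 Medial Vowel Deletion: [farilivi] → [farlvi]
  result: [farlvi]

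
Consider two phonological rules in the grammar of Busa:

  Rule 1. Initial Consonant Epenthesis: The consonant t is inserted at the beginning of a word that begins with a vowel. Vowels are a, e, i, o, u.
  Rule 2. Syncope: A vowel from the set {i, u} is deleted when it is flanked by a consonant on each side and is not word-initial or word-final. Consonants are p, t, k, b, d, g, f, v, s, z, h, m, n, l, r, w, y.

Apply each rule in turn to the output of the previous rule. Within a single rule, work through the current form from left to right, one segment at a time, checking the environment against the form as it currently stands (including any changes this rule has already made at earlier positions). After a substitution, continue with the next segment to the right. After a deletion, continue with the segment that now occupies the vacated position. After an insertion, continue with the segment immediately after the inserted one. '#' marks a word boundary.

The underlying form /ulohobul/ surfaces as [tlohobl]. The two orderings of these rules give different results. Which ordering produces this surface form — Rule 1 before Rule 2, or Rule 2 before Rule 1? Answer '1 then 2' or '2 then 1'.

Order 1 then 2:
  1 Initial Consonant Epenthesis: [ulohobul] → [tulohobul]
  2 Syncope: [tulohobul] → [tlohobl]
  result: [tlohobl]
Order 2 then 1:
  2 Syncope: [ulohobul] → [ulohobl]
  1 Initial Consonant Epenthesis: [ulohobl] → [tulohobl]
  result: [tulohobl]

1 then 2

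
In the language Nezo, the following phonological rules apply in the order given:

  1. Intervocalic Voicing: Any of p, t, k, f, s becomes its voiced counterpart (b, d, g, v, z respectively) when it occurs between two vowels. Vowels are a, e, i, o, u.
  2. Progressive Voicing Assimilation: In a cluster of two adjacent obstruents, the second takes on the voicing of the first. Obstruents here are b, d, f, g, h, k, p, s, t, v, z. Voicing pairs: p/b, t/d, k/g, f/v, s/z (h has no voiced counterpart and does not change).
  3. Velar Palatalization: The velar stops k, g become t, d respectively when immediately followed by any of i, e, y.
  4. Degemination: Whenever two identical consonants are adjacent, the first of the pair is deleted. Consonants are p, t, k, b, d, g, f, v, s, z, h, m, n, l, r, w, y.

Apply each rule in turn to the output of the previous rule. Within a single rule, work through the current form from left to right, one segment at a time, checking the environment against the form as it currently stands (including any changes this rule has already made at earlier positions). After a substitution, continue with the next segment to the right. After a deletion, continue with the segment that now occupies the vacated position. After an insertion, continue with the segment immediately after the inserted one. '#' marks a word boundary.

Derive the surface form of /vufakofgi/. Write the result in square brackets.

[vuvagofti]

1 Intervocalic Voicing: [vufakofgi] → [vuvagofgi]
2 Progressive Voicing Assimilation: [vuvagofgi] → [vuvagofki]
3 Velar Palatalization: [vuvagofki] → [vuvagofti]
4 Degemination: no change — [vuvagofti]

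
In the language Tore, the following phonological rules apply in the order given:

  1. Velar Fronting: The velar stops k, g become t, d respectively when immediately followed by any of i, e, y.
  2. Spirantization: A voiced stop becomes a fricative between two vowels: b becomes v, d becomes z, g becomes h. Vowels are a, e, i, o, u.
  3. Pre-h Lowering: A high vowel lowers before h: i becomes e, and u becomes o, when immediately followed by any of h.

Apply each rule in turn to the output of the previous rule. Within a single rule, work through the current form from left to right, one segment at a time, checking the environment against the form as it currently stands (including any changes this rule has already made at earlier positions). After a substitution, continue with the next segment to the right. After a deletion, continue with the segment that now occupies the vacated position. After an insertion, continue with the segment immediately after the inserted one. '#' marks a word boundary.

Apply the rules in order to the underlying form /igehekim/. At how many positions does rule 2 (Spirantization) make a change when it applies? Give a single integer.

1

1 Velar Fronting: [igehekim] → [idehetim]
2 Spirantization: [idehetim] → [izehetim]
3 Pre-h Lowering: no change — [izehetim]
Rule 2 changed 1 position(s).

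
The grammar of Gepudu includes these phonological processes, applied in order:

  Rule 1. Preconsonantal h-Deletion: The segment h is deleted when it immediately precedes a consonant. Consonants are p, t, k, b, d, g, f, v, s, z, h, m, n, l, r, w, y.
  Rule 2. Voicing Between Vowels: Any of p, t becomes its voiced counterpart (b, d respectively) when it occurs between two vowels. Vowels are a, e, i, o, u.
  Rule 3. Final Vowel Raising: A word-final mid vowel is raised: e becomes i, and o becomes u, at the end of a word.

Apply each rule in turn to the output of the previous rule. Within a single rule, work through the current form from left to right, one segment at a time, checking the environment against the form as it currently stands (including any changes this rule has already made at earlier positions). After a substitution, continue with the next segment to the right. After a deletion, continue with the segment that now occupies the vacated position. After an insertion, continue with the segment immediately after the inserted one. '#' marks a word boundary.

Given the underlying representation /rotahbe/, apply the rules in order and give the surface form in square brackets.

Rule 1 Preconsonantal h-Deletion: [rotahbe] → [rotabe]
Rule 2 Voicing Between Vowels: [rotabe] → [rodabe]
Rule 3 Final Vowel Raising: [rodabe] → [rodabi]

[rodabi]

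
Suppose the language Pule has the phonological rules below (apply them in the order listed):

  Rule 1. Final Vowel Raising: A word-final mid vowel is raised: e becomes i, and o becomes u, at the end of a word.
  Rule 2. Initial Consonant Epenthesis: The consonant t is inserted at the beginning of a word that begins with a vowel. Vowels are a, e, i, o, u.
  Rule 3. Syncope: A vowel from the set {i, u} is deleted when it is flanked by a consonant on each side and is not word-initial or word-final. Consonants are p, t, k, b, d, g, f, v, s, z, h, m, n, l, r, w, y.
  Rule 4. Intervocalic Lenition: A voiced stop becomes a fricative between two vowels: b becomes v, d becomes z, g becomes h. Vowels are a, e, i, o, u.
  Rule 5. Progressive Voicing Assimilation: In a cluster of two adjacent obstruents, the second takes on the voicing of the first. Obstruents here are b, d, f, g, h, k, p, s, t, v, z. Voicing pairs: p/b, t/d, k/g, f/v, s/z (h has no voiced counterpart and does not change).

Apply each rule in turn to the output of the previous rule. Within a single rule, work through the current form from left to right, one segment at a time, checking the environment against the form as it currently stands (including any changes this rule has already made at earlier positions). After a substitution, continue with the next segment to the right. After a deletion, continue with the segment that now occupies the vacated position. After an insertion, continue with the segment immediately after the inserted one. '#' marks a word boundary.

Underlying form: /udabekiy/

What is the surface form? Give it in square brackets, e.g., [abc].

[ttaveky]

Rule 1 Final Vowel Raising: no change — [udabekiy]
Rule 2 Initial Consonant Epenthesis: [udabekiy] → [tudabekiy]
Rule 3 Syncope: [tudabekiy] → [tdabeky]
Rule 4 Intervocalic Lenition: [tdabeky] → [tdaveky]
Rule 5 Progressive Voicing Assimilation: [tdaveky] → [ttaveky]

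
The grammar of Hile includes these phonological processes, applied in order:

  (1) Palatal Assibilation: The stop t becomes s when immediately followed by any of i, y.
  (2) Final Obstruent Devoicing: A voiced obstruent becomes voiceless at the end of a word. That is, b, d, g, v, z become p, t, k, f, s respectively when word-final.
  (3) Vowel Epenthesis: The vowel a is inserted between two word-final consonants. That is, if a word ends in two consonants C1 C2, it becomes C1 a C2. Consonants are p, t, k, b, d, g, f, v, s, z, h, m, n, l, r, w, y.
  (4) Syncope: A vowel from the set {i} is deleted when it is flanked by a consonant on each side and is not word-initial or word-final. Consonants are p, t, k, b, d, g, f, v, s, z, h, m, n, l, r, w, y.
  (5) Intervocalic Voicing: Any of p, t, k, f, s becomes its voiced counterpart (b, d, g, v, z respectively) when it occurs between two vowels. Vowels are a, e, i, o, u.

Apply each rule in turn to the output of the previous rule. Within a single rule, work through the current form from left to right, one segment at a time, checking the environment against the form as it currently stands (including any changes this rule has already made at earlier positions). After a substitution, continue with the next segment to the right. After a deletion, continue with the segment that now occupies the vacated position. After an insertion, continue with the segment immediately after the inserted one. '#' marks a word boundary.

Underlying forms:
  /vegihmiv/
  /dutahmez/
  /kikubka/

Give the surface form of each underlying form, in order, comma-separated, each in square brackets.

/vegihmiv/:
  (1) Palatal Assibilation: no change — [vegihmiv]
  (2) Final Obstruent Devoicing: [vegihmiv] → [vegihmif]
  (3) Vowel Epenthesis: no change — [vegihmif]
  (4) Syncope: [vegihmif] → [veghmf]
  (5) Intervocalic Voicing: no change — [veghmf]
/dutahmez/:
  (1) Palatal Assibilation: no change — [dutahmez]
  (2) Final Obstruent Devoicing: [dutahmez] → [dutahmes]
  (3) Vowel Epenthesis: no change — [dutahmes]
  (4) Syncope: no change — [dutahmes]
  (5) Intervocalic Voicing: [dutahmes] → [dudahmes]
/kikubka/:
  (1) Palatal Assibilation: no change — [kikubka]
  (2) Final Obstruent Devoicing: no change — [kikubka]
  (3) Vowel Epenthesis: no change — [kikubka]
  (4) Syncope: [kikubka] → [kkubka]
  (5) Intervocalic Voicing: no change — [kkubka]

[veghmf], [dudahmes], [kkubka]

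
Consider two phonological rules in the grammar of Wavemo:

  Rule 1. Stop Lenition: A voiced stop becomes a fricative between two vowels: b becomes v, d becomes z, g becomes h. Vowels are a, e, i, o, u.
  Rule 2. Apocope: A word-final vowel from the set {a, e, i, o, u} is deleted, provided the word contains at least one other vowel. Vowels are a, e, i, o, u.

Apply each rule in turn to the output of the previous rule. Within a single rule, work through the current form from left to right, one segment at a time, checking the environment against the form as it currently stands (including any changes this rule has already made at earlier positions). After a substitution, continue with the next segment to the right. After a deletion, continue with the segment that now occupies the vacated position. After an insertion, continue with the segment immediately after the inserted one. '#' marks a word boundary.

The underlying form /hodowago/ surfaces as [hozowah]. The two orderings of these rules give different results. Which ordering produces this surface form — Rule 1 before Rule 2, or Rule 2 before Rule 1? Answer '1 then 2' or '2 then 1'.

Order 1 then 2:
  1 Stop Lenition: [hodowago] → [hozowaho]
  2 Apocope: [hozowaho] → [hozowah]
  result: [hozowah]
Order 2 then 1:
  2 Apocope: [hodowago] → [hodowag]
  1 Stop Lenition: [hodowag] → [hozowag]
  result: [hozowag]

1 then 2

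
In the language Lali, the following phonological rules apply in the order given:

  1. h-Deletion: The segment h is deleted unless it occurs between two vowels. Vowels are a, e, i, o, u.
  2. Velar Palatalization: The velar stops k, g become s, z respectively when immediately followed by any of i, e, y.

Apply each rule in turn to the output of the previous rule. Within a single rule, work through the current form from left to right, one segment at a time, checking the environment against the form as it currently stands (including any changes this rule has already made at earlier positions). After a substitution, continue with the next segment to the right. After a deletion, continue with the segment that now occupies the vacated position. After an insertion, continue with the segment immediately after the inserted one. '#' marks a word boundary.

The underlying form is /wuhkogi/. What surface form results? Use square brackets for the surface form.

1 h-Deletion: [wuhkogi] → [wukogi]
2 Velar Palatalization: [wukogi] → [wukozi]

[wukozi]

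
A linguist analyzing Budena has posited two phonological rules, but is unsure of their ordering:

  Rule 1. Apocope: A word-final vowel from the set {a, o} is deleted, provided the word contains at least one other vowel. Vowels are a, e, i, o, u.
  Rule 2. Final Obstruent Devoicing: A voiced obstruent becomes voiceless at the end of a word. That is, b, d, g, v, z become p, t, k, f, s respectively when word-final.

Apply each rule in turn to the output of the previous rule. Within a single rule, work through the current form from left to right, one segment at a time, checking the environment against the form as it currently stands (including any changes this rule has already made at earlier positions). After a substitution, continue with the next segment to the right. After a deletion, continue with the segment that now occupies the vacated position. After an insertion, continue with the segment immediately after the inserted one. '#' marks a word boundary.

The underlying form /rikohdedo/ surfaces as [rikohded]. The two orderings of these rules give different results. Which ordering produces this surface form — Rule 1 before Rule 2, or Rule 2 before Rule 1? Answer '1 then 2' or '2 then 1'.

2 then 1

Order 1 then 2:
  1 Apocope: [rikohdedo] → [rikohded]
  2 Final Obstruent Devoicing: [rikohded] → [rikohdet]
  result: [rikohdet]
Order 2 then 1:
  2 Final Obstruent Devoicing: no change — [rikohdedo]
  1 Apocope: [rikohdedo] → [rikohded]
  result: [rikohded]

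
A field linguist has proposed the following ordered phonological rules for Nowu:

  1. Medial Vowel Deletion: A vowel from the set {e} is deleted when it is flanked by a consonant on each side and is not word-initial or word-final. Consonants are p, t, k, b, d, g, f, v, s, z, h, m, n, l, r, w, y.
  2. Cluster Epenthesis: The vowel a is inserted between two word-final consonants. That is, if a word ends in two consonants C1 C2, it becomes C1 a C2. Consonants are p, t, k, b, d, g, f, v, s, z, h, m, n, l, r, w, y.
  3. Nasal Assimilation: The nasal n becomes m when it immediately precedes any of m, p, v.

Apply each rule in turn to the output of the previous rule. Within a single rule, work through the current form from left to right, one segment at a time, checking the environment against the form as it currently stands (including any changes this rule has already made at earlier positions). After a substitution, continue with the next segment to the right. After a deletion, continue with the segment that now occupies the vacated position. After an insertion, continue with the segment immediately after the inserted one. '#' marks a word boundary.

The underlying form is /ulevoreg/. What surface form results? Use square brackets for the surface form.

[ulvorag]

1 Medial Vowel Deletion: [ulevoreg] → [ulvorg]
2 Cluster Epenthesis: [ulvorg] → [ulvorag]
3 Nasal Assimilation: no change — [ulvorag]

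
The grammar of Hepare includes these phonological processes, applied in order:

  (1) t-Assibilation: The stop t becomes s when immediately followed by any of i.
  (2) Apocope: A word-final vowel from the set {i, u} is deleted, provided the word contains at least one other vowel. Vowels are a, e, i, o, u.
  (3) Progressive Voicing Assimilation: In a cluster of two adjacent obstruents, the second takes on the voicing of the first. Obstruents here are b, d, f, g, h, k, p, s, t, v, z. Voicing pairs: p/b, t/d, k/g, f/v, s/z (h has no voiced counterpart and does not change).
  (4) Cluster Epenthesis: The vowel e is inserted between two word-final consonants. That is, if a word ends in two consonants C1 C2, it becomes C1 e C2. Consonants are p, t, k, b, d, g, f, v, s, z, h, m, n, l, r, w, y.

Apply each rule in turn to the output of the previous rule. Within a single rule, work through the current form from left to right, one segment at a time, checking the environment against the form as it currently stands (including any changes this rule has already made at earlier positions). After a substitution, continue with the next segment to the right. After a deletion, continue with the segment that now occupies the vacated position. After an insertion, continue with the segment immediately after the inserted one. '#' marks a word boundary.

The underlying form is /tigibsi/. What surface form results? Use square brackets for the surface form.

[sigibez]

(1) t-Assibilation: [tigibsi] → [sigibsi]
(2) Apocope: [sigibsi] → [sigibs]
(3) Progressive Voicing Assimilation: [sigibs] → [sigibz]
(4) Cluster Epenthesis: [sigibz] → [sigibez]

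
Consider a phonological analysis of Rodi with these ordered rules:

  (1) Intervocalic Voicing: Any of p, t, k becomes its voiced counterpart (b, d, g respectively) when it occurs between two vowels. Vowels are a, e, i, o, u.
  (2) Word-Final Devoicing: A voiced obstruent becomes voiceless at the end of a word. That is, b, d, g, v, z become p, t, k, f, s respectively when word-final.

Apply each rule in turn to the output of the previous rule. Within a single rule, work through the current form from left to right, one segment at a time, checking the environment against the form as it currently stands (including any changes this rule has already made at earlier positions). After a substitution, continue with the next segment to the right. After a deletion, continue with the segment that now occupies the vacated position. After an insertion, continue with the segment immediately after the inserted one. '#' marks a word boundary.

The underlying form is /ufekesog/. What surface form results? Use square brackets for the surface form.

[ufegesok]

(1) Intervocalic Voicing: [ufekesog] → [ufegesog]
(2) Word-Final Devoicing: [ufegesog] → [ufegesok]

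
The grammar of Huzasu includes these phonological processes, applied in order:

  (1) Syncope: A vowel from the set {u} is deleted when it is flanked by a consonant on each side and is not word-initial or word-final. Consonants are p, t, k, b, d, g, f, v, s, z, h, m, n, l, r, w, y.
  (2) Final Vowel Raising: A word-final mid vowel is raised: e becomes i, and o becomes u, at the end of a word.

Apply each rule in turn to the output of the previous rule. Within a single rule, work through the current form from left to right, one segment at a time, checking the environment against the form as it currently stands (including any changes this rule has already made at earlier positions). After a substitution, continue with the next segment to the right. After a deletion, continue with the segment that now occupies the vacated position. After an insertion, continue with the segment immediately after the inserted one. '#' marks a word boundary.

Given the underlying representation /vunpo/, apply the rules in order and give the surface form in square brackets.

(1) Syncope: [vunpo] → [vnpo]
(2) Final Vowel Raising: [vnpo] → [vnpu]

[vnpu]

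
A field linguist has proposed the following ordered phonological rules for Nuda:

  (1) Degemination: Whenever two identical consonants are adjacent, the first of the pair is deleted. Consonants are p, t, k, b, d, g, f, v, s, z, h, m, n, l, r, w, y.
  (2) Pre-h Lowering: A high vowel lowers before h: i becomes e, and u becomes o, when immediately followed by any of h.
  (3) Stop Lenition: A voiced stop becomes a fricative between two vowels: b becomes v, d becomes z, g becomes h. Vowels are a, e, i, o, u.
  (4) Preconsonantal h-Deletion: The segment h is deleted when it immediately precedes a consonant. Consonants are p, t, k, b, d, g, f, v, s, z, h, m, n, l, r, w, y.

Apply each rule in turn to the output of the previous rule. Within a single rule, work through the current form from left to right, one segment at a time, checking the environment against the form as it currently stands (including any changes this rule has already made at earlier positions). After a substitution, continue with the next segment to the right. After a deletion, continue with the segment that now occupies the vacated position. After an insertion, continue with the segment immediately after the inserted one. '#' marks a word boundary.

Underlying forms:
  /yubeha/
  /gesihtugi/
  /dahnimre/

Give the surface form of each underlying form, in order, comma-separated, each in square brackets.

/yubeha/:
  (1) Degemination: no change — [yubeha]
  (2) Pre-h Lowering: no change — [yubeha]
  (3) Stop Lenition: [yubeha] → [yuveha]
  (4) Preconsonantal h-Deletion: no change — [yuveha]
/gesihtugi/:
  (1) Degemination: no change — [gesihtugi]
  (2) Pre-h Lowering: [gesihtugi] → [gesehtugi]
  (3) Stop Lenition: [gesehtugi] → [gesehtuhi]
  (4) Preconsonantal h-Deletion: [gesehtuhi] → [gesetuhi]
/dahnimre/:
  (1) Degemination: no change — [dahnimre]
  (2) Pre-h Lowering: no change — [dahnimre]
  (3) Stop Lenition: no change — [dahnimre]
  (4) Preconsonantal h-Deletion: [dahnimre] → [danimre]

[yuveha], [gesetuhi], [danimre]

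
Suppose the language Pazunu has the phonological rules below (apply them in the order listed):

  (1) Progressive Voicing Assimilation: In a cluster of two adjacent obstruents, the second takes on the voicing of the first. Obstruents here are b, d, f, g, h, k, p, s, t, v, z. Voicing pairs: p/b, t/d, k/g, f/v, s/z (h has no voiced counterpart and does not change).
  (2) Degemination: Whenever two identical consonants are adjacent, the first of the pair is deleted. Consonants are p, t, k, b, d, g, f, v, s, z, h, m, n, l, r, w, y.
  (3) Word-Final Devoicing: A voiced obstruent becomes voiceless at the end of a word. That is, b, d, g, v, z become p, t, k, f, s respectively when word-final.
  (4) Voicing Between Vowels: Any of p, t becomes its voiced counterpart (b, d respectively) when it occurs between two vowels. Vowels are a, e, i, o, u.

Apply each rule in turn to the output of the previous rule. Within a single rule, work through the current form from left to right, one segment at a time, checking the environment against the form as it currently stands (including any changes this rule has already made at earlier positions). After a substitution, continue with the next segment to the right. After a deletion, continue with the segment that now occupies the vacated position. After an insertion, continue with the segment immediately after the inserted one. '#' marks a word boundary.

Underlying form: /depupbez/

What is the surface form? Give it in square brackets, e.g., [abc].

(1) Progressive Voicing Assimilation: [depupbez] → [depuppez]
(2) Degemination: [depuppez] → [depupez]
(3) Word-Final Devoicing: [depupez] → [depupes]
(4) Voicing Between Vowels: [depupes] → [debubes]

[debubes]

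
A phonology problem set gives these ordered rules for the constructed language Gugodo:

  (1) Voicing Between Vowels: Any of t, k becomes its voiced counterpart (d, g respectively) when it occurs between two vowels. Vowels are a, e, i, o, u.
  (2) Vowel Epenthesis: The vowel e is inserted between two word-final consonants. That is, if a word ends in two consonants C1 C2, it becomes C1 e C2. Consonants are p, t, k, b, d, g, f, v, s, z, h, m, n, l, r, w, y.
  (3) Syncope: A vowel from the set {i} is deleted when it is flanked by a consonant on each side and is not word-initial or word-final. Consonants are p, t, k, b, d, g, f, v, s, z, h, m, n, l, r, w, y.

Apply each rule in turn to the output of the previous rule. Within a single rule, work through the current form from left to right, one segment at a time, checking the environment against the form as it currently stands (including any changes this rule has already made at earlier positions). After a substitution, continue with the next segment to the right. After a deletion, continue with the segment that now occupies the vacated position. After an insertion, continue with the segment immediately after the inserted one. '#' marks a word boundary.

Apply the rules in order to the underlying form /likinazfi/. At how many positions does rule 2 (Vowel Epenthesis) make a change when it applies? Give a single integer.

0

(1) Voicing Between Vowels: [likinazfi] → [liginazfi]
(2) Vowel Epenthesis: no change — [liginazfi]
(3) Syncope: [liginazfi] → [lgnazfi]
Rule 2 changed 0 position(s).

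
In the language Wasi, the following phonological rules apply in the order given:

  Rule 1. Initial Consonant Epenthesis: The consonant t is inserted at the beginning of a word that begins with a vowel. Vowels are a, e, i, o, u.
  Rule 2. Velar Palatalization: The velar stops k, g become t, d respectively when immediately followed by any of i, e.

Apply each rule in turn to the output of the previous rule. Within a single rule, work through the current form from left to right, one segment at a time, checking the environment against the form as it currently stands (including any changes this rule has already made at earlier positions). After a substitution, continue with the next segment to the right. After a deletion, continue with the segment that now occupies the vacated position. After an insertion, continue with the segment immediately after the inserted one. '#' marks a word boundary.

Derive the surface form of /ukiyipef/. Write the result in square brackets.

[tutiyipef]

Rule 1 Initial Consonant Epenthesis: [ukiyipef] → [tukiyipef]
Rule 2 Velar Palatalization: [tukiyipef] → [tutiyipef]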